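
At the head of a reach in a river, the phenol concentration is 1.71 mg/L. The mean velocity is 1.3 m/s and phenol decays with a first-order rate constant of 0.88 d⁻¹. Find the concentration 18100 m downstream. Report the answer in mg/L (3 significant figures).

Travel time t = 18100 m / 1.3 m/s = 1.81e+04/1.3 = 1.392e+04 s = 0.1611 d.
First-order decay: C = 1.71·exp(−0.88·0.1611) = 1.71·0.8678 = 1.484 mg/L.

1.48 mg/L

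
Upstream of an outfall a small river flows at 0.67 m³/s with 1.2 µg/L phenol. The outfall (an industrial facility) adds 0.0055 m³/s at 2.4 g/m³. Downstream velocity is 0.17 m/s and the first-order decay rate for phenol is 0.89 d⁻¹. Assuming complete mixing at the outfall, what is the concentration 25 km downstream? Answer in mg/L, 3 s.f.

0.00456 mg/L

1.2 µg/L = 0.0012 mg/L.
After complete mixing, C₀ = (0.0055·2.4 + 0.67·0.0012) / 0.6755 = 0.02073 mg/L.
Travel time t = 2.5e+04 m / 0.17 m/s = 1.471e+05 s = 1.702 d.
C = 0.02073·exp(−0.89·1.702) = 0.02073·0.2198 = 0.004558 mg/L.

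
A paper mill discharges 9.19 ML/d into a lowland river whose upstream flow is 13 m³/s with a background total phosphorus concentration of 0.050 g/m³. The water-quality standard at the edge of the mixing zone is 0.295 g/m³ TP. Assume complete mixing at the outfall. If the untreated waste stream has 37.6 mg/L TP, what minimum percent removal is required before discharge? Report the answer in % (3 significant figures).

19.6 %

9.19 ML/d = 0.1064 m³/s.
Mass balance: 0.295·13.11 = 0.1064·Cₑ + 13·0.05.
Cₑ = (3.866 − 0.65) / 0.1064 = 30.24 mg/L.
Required removal = 1 − 30.24/37.6 = 19.58 %.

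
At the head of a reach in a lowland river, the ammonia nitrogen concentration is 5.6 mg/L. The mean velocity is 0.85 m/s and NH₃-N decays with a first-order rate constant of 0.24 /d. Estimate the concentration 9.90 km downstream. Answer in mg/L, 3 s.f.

5.42 mg/L

Travel time t = 9.90 km / 0.85 m/s = 9900/0.85 = 1.165e+04 s = 0.1348 d.
First-order decay: C = 5.6·exp(−0.24·0.1348) = 5.6·0.9682 = 5.422 mg/L.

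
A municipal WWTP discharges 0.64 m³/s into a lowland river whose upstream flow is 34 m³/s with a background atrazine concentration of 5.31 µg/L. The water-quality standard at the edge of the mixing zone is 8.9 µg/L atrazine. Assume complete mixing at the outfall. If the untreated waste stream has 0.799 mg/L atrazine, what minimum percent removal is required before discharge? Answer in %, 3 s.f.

5.31 µg/L = 0.00531 mg/L.
8.9 µg/L = 0.0089 mg/L.
Mass balance: 0.0089·34.64 = 0.64·Cₑ + 34·0.00531.
Cₑ = (0.3083 − 0.1805) / 0.64 = 0.1996 mg/L.
Required removal = 1 − 0.1996/0.799 = 75.02 %.

75.0 %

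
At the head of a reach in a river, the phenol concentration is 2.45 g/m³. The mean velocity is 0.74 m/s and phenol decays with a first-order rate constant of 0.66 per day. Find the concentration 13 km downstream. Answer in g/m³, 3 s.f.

Travel time t = 13 km / 0.74 m/s = 1.3e+04/0.74 = 1.757e+04 s = 0.2033 d.
First-order decay: C = 2.45·exp(−0.66·0.2033) = 2.45·0.8744 = 2.142 g/m³.

2.14 g/m³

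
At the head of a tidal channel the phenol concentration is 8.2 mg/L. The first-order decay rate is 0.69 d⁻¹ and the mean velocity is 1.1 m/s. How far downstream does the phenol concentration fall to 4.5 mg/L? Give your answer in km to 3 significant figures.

82.7 km

From C = C₀·e^(−kt), t = ln(C₀/C)/k = ln(8.2/4.5)/0.69 = 0.6001/0.69 = 0.8696 d.
Distance = v·t = 1.1 m/s × 7.514e+04 s = 8.265e+04 m = 82.65 km.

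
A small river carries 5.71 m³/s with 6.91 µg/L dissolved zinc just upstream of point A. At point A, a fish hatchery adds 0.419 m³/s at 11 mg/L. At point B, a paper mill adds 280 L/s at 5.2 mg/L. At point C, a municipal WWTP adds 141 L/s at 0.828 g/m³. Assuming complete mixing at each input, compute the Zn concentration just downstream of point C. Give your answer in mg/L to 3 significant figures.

0.950 mg/L

6.91 µg/L = 0.00691 mg/L.
After input A: C = (5.71·0.00691 + 0.419·11) / 6.129 = 0.7584 mg/L.
280 L/s = 0.28 m³/s.
After input B: C = (6.129·0.7584 + 0.28·5.2) / 6.409 = 0.9525 mg/L.
141 L/s = 0.141 m³/s.
After input C: C = (6.409·0.9525 + 0.141·0.828) / 6.55 = 0.9498 mg/L.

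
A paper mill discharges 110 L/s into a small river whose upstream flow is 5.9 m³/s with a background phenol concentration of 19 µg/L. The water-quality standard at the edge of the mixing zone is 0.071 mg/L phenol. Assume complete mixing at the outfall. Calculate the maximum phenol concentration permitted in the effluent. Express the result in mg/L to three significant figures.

2.86 mg/L

110 L/s = 0.11 m³/s.
19 µg/L = 0.019 mg/L.
Mass balance: 0.071·6.01 = 0.11·Cₑ + 5.9·0.019.
Cₑ = (0.4267 − 0.1121) / 0.11 = 2.86 mg/L.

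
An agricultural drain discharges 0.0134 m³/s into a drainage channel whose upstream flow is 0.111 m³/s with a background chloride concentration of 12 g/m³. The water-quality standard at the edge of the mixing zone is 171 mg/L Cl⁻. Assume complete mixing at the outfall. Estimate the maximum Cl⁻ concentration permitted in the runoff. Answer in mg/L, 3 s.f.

1490 mg/L

Mass balance: 171·0.1244 = 0.0134·Cₑ + 0.111·12.
Cₑ = (21.27 − 1.332) / 0.0134 = 1488 mg/L.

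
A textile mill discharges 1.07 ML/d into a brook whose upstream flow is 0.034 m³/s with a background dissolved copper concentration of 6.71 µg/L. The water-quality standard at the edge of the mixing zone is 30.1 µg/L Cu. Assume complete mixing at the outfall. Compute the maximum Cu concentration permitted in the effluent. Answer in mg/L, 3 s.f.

0.0943 mg/L

1.07 ML/d = 0.01238 m³/s.
6.71 µg/L = 0.00671 mg/L.
30.1 µg/L = 0.0301 mg/L.
Mass balance: 0.0301·0.04638 = 0.01238·Cₑ + 0.034·0.00671.
Cₑ = (0.001396 − 0.0002281) / 0.01238 = 0.09432 mg/L.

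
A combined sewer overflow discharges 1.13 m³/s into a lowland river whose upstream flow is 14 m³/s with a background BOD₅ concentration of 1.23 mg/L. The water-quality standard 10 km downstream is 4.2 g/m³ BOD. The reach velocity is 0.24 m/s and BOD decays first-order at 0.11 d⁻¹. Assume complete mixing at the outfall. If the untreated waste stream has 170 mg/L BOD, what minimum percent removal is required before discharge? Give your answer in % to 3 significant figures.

74.1 %

Travel time to the compliance point: t = 1e+04/0.24 = 4.167e+04 s = 0.4823 d; decay factor exp(−0.11·0.4823) = 0.9483.
So the concentration just after mixing may be at most 4.2/0.9483 = 4.429 mg/L.
Mass balance: 4.429·15.13 = 1.13·Cₑ + 14·1.23.
Cₑ = (67.01 − 17.22) / 1.13 = 44.06 mg/L.
Required removal = 1 − 44.06/170 = 74.08 %.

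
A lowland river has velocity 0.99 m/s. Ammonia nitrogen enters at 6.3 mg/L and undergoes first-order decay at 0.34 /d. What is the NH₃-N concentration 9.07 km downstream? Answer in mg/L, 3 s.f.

Travel time t = 9.07 km / 0.99 m/s = 9070/0.99 = 9162 s = 0.106 d.
First-order decay: C = 6.3·exp(−0.34·0.106) = 6.3·0.9646 = 6.077 mg/L.

6.08 mg/L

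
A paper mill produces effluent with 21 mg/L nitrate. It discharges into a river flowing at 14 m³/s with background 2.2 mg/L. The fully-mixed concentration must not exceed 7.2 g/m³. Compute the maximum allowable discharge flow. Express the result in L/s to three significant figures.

5070 L/s

Mass balance at complete mixing: C_std·(Q_w + Q_r) = Q_w·C_e + Q_r·C_b.
Rearranging, Q_w = Q_r·(C_std − C_b)/(C_e − C_std) = 14·(7.2 − 2.2) / (21 − 7.2) = 5.072 m³/s.
= 5072 L/s.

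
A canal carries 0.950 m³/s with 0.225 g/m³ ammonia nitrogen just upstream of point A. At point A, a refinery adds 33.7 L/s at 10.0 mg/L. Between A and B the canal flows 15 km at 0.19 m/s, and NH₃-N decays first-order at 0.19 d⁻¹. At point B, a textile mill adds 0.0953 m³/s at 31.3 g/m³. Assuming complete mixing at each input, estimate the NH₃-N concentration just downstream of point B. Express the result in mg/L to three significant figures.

3.19 mg/L

33.7 L/s = 0.0337 m³/s.
After input A: C = (0.95·0.225 + 0.0337·10) / 0.9837 = 0.5599 mg/L.
Over the 15 km reach to input B (t = 7.895e+04 s = 0.9137 d), decay gives C = 0.5599·exp(−0.19·0.9137) = 0.4706 mg/L.
After input B: C = (0.9837·0.4706 + 0.0953·31.3) / 1.079 = 3.194 mg/L.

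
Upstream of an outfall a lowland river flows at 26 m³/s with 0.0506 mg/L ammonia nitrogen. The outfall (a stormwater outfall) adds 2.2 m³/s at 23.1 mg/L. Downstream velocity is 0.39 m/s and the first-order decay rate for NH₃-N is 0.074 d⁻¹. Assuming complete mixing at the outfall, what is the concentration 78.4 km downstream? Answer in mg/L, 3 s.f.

After complete mixing, C₀ = (2.2·23.1 + 26·0.0506) / 28.2 = 1.849 mg/L.
Travel time t = 7.84e+04 m / 0.39 m/s = 2.01e+05 s = 2.327 d.
C = 1.849·exp(−0.074·2.327) = 1.849·0.8418 = 1.556 mg/L.

1.56 mg/L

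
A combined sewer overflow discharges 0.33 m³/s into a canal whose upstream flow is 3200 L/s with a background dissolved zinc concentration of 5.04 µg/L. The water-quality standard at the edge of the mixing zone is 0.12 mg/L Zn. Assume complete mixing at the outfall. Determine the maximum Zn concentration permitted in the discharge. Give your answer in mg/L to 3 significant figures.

3200 L/s = 3.2 m³/s.
5.04 µg/L = 0.00504 mg/L.
Mass balance: 0.12·3.53 = 0.33·Cₑ + 3.2·0.00504.
Cₑ = (0.4236 − 0.01613) / 0.33 = 1.235 mg/L.

1.23 mg/L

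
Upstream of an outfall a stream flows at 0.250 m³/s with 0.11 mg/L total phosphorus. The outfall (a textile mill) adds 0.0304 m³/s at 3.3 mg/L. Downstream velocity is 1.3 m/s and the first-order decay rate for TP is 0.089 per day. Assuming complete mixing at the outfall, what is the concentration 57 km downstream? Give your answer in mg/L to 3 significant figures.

After complete mixing, C₀ = (0.0304·3.3 + 0.25·0.11) / 0.2804 = 0.4558 mg/L.
Travel time t = 5.7e+04 m / 1.3 m/s = 4.385e+04 s = 0.5075 d.
C = 0.4558·exp(−0.089·0.5075) = 0.4558·0.9558 = 0.4357 mg/L.

0.436 mg/L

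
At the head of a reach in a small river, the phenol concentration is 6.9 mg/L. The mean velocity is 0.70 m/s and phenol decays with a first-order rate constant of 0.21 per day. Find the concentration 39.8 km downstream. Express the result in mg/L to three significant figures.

6.01 mg/L

Travel time t = 39.8 km / 0.70 m/s = 3.98e+04/0.70 = 5.686e+04 s = 0.6581 d.
First-order decay: C = 6.9·exp(−0.21·0.6581) = 6.9·0.8709 = 6.009 mg/L.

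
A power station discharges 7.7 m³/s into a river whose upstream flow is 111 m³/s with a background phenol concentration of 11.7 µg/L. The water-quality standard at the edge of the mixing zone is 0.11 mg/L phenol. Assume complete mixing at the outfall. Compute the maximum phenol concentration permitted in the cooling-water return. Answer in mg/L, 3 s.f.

1.53 mg/L

11.7 µg/L = 0.0117 mg/L.
Mass balance: 0.11·118.7 = 7.7·Cₑ + 111·0.0117.
Cₑ = (13.06 − 1.299) / 7.7 = 1.527 mg/L.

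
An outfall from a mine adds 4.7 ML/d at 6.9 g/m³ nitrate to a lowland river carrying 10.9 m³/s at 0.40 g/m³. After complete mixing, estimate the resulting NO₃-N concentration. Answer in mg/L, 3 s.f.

4.7 ML/d = 0.0544 m³/s.
By mass balance at complete mixing, C = (0.0544·6.9 + 10.9·0.4) / (0.0544 + 10.9) = 4.735/10.95 = 0.4323 mg/L.

0.432 mg/L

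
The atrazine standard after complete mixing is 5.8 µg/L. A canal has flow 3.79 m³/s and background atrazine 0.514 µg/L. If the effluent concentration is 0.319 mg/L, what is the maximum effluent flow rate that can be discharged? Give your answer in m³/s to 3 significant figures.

0.0640 m³/s

0.514 µg/L = 0.000514 mg/L.
5.8 µg/L = 0.0058 mg/L.
Mass balance at complete mixing: C_std·(Q_w + Q_r) = Q_w·C_e + Q_r·C_b.
Rearranging, Q_w = Q_r·(C_std − C_b)/(C_e − C_std) = 3.79·(0.0058 − 0.000514) / (0.319 − 0.0058) = 0.06397 m³/s.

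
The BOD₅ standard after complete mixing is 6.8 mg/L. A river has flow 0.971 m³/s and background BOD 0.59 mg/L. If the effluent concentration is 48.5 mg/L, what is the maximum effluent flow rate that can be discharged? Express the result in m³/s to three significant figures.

Mass balance at complete mixing: C_std·(Q_w + Q_r) = Q_w·C_e + Q_r·C_b.
Rearranging, Q_w = Q_r·(C_std − C_b)/(C_e − C_std) = 0.971·(6.8 − 0.59) / (48.5 − 6.8) = 0.1446 m³/s.

0.145 m³/s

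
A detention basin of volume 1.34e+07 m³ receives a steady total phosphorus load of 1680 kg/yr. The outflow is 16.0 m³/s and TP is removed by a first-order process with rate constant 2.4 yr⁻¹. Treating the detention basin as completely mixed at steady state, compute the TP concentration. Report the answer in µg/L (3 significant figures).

3.13 µg/L

Outflow Q = 16.0 m³/s × 3.156e+07 s/yr = 5.049e+08 m³/yr.
Steady-state CSTR mass balance: W = Q·C + k·V·C, so C = W/(Q + kV).
Q + kV = 5.049e+08 + 2.4·1.34e+07 = 5.371e+08 m³/yr.
C = 1680/5.371e+08 = 3.128e-06 kg/m³ = 0.003128 mg/L = 3.128 µg/L.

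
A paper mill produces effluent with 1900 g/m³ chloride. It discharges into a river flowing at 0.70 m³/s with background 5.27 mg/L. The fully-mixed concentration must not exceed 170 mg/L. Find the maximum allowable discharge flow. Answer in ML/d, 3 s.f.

Mass balance at complete mixing: C_std·(Q_w + Q_r) = Q_w·C_e + Q_r·C_b.
Rearranging, Q_w = Q_r·(C_std − C_b)/(C_e − C_std) = 0.70·(170 − 5.27) / (1900 − 170) = 0.06665 m³/s.
= 5.759 ML/d.

5.76 ML/d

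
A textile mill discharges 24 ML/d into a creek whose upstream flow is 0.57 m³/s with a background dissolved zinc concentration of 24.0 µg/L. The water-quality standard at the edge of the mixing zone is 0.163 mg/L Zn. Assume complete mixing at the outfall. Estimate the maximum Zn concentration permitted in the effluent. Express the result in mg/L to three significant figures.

24 ML/d = 0.2778 m³/s.
24.0 µg/L = 0.024 mg/L.
Mass balance: 0.163·0.8478 = 0.2778·Cₑ + 0.57·0.024.
Cₑ = (0.1382 − 0.01368) / 0.2778 = 0.4482 mg/L.

0.448 mg/L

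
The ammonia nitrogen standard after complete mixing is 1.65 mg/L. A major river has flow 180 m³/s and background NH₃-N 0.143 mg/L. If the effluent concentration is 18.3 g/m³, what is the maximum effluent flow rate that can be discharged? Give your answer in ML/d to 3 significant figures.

Mass balance at complete mixing: C_std·(Q_w + Q_r) = Q_w·C_e + Q_r·C_b.
Rearranging, Q_w = Q_r·(C_std − C_b)/(C_e − C_std) = 180·(1.65 − 0.143) / (18.3 − 1.65) = 16.29 m³/s.
= 1408 ML/d.

1410 ML/d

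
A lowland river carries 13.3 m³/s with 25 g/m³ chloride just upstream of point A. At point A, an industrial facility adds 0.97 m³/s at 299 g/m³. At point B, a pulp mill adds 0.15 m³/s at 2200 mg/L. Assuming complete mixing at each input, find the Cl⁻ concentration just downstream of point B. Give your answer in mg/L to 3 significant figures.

After input A: C = (13.3·25 + 0.97·299) / 14.27 = 43.63 mg/L.
After input B: C = (14.27·43.63 + 0.15·2200) / 14.42 = 66.06 mg/L.

66.1 mg/L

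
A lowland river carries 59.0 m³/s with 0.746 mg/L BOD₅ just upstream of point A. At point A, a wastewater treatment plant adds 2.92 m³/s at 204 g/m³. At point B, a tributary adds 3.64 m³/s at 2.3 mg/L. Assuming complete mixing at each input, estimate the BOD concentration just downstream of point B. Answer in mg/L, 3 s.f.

9.89 mg/L

After input A: C = (59·0.746 + 2.92·204) / 61.92 = 10.33 mg/L.
After input B: C = (61.92·10.33 + 3.64·2.3) / 65.56 = 9.885 mg/L.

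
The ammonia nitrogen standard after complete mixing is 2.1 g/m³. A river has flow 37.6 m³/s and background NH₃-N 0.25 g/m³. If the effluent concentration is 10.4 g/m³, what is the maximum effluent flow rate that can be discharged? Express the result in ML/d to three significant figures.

724 ML/d

Mass balance at complete mixing: C_std·(Q_w + Q_r) = Q_w·C_e + Q_r·C_b.
Rearranging, Q_w = Q_r·(C_std − C_b)/(C_e − C_std) = 37.6·(2.1 − 0.25) / (10.4 − 2.1) = 8.381 m³/s.
= 724.1 ML/d.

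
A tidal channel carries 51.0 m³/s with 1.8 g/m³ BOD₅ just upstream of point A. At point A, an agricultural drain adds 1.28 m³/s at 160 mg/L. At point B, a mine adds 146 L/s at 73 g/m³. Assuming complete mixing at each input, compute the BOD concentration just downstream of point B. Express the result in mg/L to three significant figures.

5.86 mg/L

After input A: C = (51·1.8 + 1.28·160) / 52.28 = 5.673 mg/L.
146 L/s = 0.146 m³/s.
After input B: C = (52.28·5.673 + 0.146·73) / 52.43 = 5.861 mg/L.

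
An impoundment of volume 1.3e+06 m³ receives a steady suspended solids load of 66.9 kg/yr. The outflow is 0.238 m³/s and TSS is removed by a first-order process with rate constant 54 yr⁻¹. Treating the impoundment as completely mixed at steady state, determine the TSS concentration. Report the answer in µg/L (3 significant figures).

0.861 µg/L

Outflow Q = 0.238 m³/s × 3.156e+07 s/yr = 7.511e+06 m³/yr.
Steady-state CSTR mass balance: W = Q·C + k·V·C, so C = W/(Q + kV).
Q + kV = 7.511e+06 + 54·1.3e+06 = 7.771e+07 m³/yr.
C = 66.9/7.771e+07 = 8.609e-07 kg/m³ = 0.0008609 mg/L = 0.8609 µg/L.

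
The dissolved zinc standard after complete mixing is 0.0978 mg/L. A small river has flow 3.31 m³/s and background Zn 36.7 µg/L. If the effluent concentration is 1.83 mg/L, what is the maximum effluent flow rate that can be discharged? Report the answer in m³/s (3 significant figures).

0.117 m³/s

36.7 µg/L = 0.0367 mg/L.
Mass balance at complete mixing: C_std·(Q_w + Q_r) = Q_w·C_e + Q_r·C_b.
Rearranging, Q_w = Q_r·(C_std − C_b)/(C_e − C_std) = 3.31·(0.0978 − 0.0367) / (1.83 − 0.0978) = 0.1168 m³/s.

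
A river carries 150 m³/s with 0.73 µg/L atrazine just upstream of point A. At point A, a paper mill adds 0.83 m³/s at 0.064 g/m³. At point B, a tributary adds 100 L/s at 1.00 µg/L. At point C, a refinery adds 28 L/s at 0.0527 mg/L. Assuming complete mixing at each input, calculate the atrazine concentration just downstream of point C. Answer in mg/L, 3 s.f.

0.73 µg/L = 0.00073 mg/L.
After input A: C = (150·0.00073 + 0.83·0.064) / 150.8 = 0.001078 mg/L.
100 L/s = 0.1 m³/s.
1.00 µg/L = 0.001 mg/L.
After input B: C = (150.8·0.001078 + 0.1·0.001) / 150.9 = 0.001078 mg/L.
28 L/s = 0.028 m³/s.
After input C: C = (150.9·0.001078 + 0.028·0.0527) / 151 = 0.001088 mg/L.

0.00109 mg/L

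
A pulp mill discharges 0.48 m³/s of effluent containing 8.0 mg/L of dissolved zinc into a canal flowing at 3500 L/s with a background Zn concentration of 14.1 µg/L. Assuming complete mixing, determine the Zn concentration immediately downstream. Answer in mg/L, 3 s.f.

0.977 mg/L

3500 L/s = 3.5 m³/s.
14.1 µg/L = 0.0141 mg/L.
By mass balance at complete mixing, C = (0.48·8 + 3.5·0.0141) / (0.48 + 3.5) = 3.889/3.98 = 0.9772 mg/L.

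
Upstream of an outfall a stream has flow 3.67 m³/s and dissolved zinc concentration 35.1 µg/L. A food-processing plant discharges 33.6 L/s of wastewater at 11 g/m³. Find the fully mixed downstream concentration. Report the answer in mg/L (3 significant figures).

0.135 mg/L

33.6 L/s = 0.0336 m³/s.
35.1 µg/L = 0.0351 mg/L.
Flow-weighted mixing gives C = (0.0336·11 + 3.67·0.0351) / (0.0336 + 3.67) = 0.4984/3.704 = 0.1346 mg/L.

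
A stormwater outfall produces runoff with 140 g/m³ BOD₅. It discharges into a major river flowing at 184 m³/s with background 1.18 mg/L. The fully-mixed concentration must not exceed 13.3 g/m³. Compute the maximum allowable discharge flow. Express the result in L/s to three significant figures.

Mass balance at complete mixing: C_std·(Q_w + Q_r) = Q_w·C_e + Q_r·C_b.
Rearranging, Q_w = Q_r·(C_std − C_b)/(C_e − C_std) = 184·(13.3 − 1.18) / (140 − 13.3) = 17.6 m³/s.
= 1.76e+04 L/s.

17600 L/s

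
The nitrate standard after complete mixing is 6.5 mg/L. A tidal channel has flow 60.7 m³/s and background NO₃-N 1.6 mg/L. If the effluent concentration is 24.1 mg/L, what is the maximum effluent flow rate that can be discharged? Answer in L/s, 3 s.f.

16900 L/s

Mass balance at complete mixing: C_std·(Q_w + Q_r) = Q_w·C_e + Q_r·C_b.
Rearranging, Q_w = Q_r·(C_std − C_b)/(C_e − C_std) = 60.7·(6.5 − 1.6) / (24.1 − 6.5) = 16.9 m³/s.
= 1.69e+04 L/s.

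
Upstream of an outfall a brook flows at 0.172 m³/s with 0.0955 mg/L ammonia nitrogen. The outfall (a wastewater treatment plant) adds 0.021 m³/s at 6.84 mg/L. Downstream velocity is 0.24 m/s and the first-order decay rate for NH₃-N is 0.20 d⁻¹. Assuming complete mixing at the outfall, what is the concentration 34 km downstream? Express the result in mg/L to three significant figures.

After complete mixing, C₀ = (0.021·6.84 + 0.172·0.0955) / 0.193 = 0.8294 mg/L.
Travel time t = 3.4e+04 m / 0.24 m/s = 1.417e+05 s = 1.64 d.
C = 0.8294·exp(−0.20·1.64) = 0.8294·0.7204 = 0.5975 mg/L.

0.597 mg/L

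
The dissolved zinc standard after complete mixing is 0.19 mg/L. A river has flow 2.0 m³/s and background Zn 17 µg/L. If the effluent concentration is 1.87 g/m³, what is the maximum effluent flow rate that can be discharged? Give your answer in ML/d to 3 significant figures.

17 µg/L = 0.017 mg/L.
Mass balance at complete mixing: C_std·(Q_w + Q_r) = Q_w·C_e + Q_r·C_b.
Rearranging, Q_w = Q_r·(C_std − C_b)/(C_e − C_std) = 2.0·(0.19 − 0.017) / (1.87 − 0.19) = 0.206 m³/s.
= 17.79 ML/d.

17.8 ML/d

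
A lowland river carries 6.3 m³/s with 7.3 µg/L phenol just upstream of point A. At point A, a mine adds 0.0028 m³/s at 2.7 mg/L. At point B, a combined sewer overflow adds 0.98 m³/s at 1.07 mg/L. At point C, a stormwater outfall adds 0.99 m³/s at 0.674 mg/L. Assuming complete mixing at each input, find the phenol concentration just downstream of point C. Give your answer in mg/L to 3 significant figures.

0.214 mg/L

7.3 µg/L = 0.0073 mg/L.
After input A: C = (6.3·0.0073 + 0.0028·2.7) / 6.303 = 0.008496 mg/L.
After input B: C = (6.303·0.008496 + 0.98·1.07) / 7.283 = 0.1513 mg/L.
After input C: C = (7.283·0.1513 + 0.99·0.674) / 8.273 = 0.2139 mg/L.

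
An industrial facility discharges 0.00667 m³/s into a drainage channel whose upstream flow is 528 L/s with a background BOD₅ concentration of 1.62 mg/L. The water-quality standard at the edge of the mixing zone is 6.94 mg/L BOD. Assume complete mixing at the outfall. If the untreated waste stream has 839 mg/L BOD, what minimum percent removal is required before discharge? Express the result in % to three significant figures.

49.0 %

528 L/s = 0.528 m³/s.
Mass balance: 6.94·0.5347 = 0.00667·Cₑ + 0.528·1.62.
Cₑ = (3.711 − 0.8554) / 0.00667 = 428.1 mg/L.
Required removal = 1 − 428.1/839 = 48.98 %.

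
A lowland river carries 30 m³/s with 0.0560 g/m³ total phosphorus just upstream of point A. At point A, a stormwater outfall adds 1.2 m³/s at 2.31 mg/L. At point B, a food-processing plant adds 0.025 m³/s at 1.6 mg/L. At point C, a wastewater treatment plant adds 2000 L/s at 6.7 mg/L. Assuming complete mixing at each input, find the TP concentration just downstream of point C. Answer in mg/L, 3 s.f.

After input A: C = (30·0.056 + 1.2·2.31) / 31.2 = 0.1427 mg/L.
After input B: C = (31.2·0.1427 + 0.025·1.6) / 31.22 = 0.1439 mg/L.
2000 L/s = 2 m³/s.
After input C: C = (31.22·0.1439 + 2·6.7) / 33.22 = 0.5385 mg/L.

0.539 mg/L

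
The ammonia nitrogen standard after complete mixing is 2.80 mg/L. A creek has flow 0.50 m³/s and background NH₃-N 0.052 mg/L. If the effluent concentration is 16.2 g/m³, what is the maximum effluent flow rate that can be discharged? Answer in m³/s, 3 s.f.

Mass balance at complete mixing: C_std·(Q_w + Q_r) = Q_w·C_e + Q_r·C_b.
Rearranging, Q_w = Q_r·(C_std − C_b)/(C_e − C_std) = 0.50·(2.8 − 0.052) / (16.2 − 2.8) = 0.1025 m³/s.

0.103 m³/s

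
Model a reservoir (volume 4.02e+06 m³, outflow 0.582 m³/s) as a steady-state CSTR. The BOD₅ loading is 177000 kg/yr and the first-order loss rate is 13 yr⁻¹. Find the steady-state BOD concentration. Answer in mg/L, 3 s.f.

2.51 mg/L

Outflow Q = 0.582 m³/s × 3.156e+07 s/yr = 1.837e+07 m³/yr.
Steady-state CSTR mass balance: W = Q·C + k·V·C, so C = W/(Q + kV).
Q + kV = 1.837e+07 + 13·4.02e+06 = 7.063e+07 m³/yr.
C = 177000/7.063e+07 = 0.002506 kg/m³ = 2.506 mg/L.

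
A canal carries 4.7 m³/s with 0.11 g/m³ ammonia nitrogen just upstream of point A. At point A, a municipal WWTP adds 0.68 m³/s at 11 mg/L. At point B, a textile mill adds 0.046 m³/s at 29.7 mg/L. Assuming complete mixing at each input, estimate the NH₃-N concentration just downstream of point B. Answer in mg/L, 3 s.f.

After input A: C = (4.7·0.11 + 0.68·11) / 5.38 = 1.486 mg/L.
After input B: C = (5.38·1.486 + 0.046·29.7) / 5.426 = 1.726 mg/L.

1.73 mg/L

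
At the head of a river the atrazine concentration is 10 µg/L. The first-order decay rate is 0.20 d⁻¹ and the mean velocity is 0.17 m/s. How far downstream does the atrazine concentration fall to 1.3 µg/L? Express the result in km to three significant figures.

From C = C₀·e^(−kt), t = ln(C₀/C)/k = ln(10/1.3)/0.20 = 2.04/0.20 = 10.2 d.
Distance = v·t = 0.17 m/s × 8.814e+05 s = 1.498e+05 m = 149.8 km.

150 km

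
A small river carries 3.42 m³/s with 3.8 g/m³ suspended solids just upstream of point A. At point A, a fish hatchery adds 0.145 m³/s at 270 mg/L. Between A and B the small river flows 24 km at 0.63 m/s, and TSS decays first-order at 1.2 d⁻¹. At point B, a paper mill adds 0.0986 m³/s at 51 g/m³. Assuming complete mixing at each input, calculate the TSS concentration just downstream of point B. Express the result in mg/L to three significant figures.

9.76 mg/L

After input A: C = (3.42·3.8 + 0.145·270) / 3.565 = 14.63 mg/L.
Over the 24 km reach to input B (t = 3.81e+04 s = 0.4409 d), decay gives C = 14.63·exp(−1.2·0.4409) = 8.617 mg/L.
After input B: C = (3.565·8.617 + 0.0986·51) / 3.664 = 9.758 mg/L.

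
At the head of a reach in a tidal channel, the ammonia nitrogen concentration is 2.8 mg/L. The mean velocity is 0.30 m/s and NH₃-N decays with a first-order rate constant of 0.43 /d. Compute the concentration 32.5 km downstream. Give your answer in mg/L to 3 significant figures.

Travel time t = 32.5 km / 0.30 m/s = 3.25e+04/0.30 = 1.083e+05 s = 1.254 d.
First-order decay: C = 2.8·exp(−0.43·1.254) = 2.8·0.5832 = 1.633 mg/L.

1.63 mg/L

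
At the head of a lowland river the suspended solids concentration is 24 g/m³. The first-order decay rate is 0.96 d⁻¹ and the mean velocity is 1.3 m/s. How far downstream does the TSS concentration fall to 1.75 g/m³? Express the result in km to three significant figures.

From C = C₀·e^(−kt), t = ln(C₀/C)/k = ln(24/1.75)/0.96 = 2.618/0.96 = 2.728 d.
Distance = v·t = 1.3 m/s × 2.357e+05 s = 3.064e+05 m = 306.4 km.

306 km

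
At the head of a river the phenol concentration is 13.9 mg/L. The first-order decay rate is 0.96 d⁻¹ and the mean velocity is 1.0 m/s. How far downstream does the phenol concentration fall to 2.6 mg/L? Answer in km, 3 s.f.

151 km

From C = C₀·e^(−kt), t = ln(C₀/C)/k = ln(13.9/2.6)/0.96 = 1.676/0.96 = 1.746 d.
Distance = v·t = 1.0 m/s × 1.509e+05 s = 1.509e+05 m = 150.9 km.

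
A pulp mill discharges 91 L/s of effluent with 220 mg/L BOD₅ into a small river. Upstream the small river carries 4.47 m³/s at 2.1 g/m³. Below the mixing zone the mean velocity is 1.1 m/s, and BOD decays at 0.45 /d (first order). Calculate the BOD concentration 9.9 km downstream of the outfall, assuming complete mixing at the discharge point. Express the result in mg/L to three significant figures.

6.15 mg/L

91 L/s = 0.091 m³/s.
After complete mixing, C₀ = (0.091·220 + 4.47·2.1) / 4.561 = 6.447 mg/L.
Travel time t = 9900 m / 1.1 m/s = 9000 s = 0.1042 d.
C = 6.447·exp(−0.45·0.1042) = 6.447·0.9542 = 6.152 mg/L.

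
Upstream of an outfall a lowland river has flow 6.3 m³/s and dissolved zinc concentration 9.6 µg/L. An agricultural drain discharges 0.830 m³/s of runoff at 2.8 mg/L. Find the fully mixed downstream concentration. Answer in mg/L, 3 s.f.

0.334 mg/L

9.6 µg/L = 0.0096 mg/L.
Conservation of mass across the mixing zone: C = (0.83·2.8 + 6.3·0.0096) / (0.83 + 6.3) = 2.384/7.13 = 0.3344 mg/L.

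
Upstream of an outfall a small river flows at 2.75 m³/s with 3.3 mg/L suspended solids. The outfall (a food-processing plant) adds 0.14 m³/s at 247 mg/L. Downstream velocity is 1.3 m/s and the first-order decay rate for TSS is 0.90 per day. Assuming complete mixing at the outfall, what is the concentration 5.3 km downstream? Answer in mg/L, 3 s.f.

14.5 mg/L

After complete mixing, C₀ = (0.14·247 + 2.75·3.3) / 2.89 = 15.11 mg/L.
Travel time t = 5300 m / 1.3 m/s = 4077 s = 0.04719 d.
C = 15.11·exp(−0.90·0.04719) = 15.11·0.9584 = 14.48 mg/L.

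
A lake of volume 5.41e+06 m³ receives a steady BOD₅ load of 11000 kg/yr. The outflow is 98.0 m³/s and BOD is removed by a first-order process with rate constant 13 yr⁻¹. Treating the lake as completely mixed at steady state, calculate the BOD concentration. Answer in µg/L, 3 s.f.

3.48 µg/L

Outflow Q = 98.0 m³/s × 3.156e+07 s/yr = 3.093e+09 m³/yr.
Steady-state CSTR mass balance: W = Q·C + k·V·C, so C = W/(Q + kV).
Q + kV = 3.093e+09 + 13·5.41e+06 = 3.163e+09 m³/yr.
C = 11000/3.163e+09 = 3.478e-06 kg/m³ = 0.003478 mg/L = 3.478 µg/L.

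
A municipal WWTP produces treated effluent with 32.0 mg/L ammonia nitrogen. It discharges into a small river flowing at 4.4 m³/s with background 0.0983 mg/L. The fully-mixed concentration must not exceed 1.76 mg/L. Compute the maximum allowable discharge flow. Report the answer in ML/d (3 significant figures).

20.9 ML/d

Mass balance at complete mixing: C_std·(Q_w + Q_r) = Q_w·C_e + Q_r·C_b.
Rearranging, Q_w = Q_r·(C_std − C_b)/(C_e − C_std) = 4.4·(1.76 − 0.0983) / (32 − 1.76) = 0.2418 m³/s.
= 20.89 ML/d.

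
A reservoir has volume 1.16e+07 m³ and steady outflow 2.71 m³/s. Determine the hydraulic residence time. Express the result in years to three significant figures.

Q = 2.71 m³/s × 3.156e+07 s/yr = 8.552e+07 m³/yr.
Hydraulic residence time τ = V/Q = 1.16e+07/8.552e+07 = 0.1356 yr.

0.136 yr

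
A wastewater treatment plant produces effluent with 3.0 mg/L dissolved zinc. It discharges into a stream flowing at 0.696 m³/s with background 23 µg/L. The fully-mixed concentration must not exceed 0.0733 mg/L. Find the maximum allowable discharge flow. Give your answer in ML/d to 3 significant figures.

23 µg/L = 0.023 mg/L.
Mass balance at complete mixing: C_std·(Q_w + Q_r) = Q_w·C_e + Q_r·C_b.
Rearranging, Q_w = Q_r·(C_std − C_b)/(C_e − C_std) = 0.696·(0.0733 − 0.023) / (3 − 0.0733) = 0.01196 m³/s.
= 1.034 ML/d.

1.03 ML/d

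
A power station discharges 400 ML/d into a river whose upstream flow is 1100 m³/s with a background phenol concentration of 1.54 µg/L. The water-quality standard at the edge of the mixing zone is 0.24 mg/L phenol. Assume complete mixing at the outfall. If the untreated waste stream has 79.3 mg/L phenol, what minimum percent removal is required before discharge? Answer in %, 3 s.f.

28.2 %

400 ML/d = 4.63 m³/s.
1.54 µg/L = 0.00154 mg/L.
Mass balance: 0.24·1105 = 4.63·Cₑ + 1100·0.00154.
Cₑ = (265.1 − 1.694) / 4.63 = 56.9 mg/L.
Required removal = 1 − 56.9/79.3 = 28.25 %.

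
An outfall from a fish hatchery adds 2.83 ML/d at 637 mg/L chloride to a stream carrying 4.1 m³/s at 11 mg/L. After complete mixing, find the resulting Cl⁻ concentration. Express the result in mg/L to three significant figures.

16.0 mg/L

2.83 ML/d = 0.03275 m³/s.
Flow-weighted mixing gives C = (0.03275·637 + 4.1·11) / (0.03275 + 4.1) = 65.96/4.133 = 15.96 mg/L.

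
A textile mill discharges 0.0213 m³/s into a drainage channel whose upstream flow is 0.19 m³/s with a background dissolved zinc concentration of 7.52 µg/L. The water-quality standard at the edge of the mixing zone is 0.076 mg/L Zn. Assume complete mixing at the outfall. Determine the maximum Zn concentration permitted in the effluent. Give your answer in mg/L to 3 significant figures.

7.52 µg/L = 0.00752 mg/L.
Mass balance: 0.076·0.2113 = 0.0213·Cₑ + 0.19·0.00752.
Cₑ = (0.01606 − 0.001429) / 0.0213 = 0.6869 mg/L.

0.687 mg/L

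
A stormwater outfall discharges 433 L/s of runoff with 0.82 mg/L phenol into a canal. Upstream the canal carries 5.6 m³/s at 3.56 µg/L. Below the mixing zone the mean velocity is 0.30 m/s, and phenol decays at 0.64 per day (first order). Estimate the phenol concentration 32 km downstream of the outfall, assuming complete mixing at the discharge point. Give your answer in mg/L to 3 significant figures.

433 L/s = 0.433 m³/s.
3.56 µg/L = 0.00356 mg/L.
After complete mixing, C₀ = (0.433·0.82 + 5.6·0.00356) / 6.033 = 0.06216 mg/L.
Travel time t = 3.2e+04 m / 0.30 m/s = 1.067e+05 s = 1.235 d.
C = 0.06216·exp(−0.64·1.235) = 0.06216·0.4538 = 0.02821 mg/L.

0.0282 mg/L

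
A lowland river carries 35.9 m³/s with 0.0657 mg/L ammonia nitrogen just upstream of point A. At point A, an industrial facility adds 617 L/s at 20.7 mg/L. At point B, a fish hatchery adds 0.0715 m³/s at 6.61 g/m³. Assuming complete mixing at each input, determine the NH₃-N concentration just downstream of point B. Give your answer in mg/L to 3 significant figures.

617 L/s = 0.617 m³/s.
After input A: C = (35.9·0.0657 + 0.617·20.7) / 36.52 = 0.4143 mg/L.
After input B: C = (36.52·0.4143 + 0.0715·6.61) / 36.59 = 0.4264 mg/L.

0.426 mg/L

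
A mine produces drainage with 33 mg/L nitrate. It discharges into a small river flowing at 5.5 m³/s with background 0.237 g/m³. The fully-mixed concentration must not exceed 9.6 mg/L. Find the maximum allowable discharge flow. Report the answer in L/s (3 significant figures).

Mass balance at complete mixing: C_std·(Q_w + Q_r) = Q_w·C_e + Q_r·C_b.
Rearranging, Q_w = Q_r·(C_std − C_b)/(C_e − C_std) = 5.5·(9.6 − 0.237) / (33 − 9.6) = 2.201 m³/s.
= 2201 L/s.

2200 L/s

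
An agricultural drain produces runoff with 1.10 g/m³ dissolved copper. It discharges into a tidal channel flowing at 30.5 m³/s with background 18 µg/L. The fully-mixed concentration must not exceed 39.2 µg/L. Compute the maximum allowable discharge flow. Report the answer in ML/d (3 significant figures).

52.7 ML/d

18 µg/L = 0.018 mg/L.
39.2 µg/L = 0.0392 mg/L.
Mass balance at complete mixing: C_std·(Q_w + Q_r) = Q_w·C_e + Q_r·C_b.
Rearranging, Q_w = Q_r·(C_std − C_b)/(C_e − C_std) = 30.5·(0.0392 − 0.018) / (1.1 − 0.0392) = 0.6095 m³/s.
= 52.66 ML/d.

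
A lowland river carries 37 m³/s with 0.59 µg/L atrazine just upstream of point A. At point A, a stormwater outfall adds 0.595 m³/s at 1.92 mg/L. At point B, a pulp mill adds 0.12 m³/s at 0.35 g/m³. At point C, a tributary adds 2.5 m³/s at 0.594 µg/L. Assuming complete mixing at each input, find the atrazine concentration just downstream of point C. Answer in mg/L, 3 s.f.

0.0300 mg/L

0.59 µg/L = 0.00059 mg/L.
After input A: C = (37·0.00059 + 0.595·1.92) / 37.59 = 0.03097 mg/L.
After input B: C = (37.59·0.03097 + 0.12·0.35) / 37.71 = 0.03198 mg/L.
0.594 µg/L = 0.000594 mg/L.
After input C: C = (37.71·0.03198 + 2.5·0.000594) / 40.21 = 0.03003 mg/L.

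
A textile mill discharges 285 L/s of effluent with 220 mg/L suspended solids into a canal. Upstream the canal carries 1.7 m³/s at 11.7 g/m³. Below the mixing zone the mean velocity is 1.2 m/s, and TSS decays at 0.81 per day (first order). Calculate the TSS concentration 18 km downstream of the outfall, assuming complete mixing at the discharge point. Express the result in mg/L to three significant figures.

285 L/s = 0.285 m³/s.
After complete mixing, C₀ = (0.285·220 + 1.7·11.7) / 1.985 = 41.61 mg/L.
Travel time t = 1.8e+04 m / 1.2 m/s = 1.5e+04 s = 0.1736 d.
C = 41.61·exp(−0.81·0.1736) = 41.61·0.8688 = 36.15 mg/L.

36.1 mg/L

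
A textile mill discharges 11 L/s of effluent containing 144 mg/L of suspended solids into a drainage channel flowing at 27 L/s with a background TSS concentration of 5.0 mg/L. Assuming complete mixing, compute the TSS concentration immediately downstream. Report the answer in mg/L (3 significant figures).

45.2 mg/L

11 L/s = 0.011 m³/s.
27 L/s = 0.027 m³/s.
Flow-weighted mixing gives C = (0.011·144 + 0.027·5) / (0.011 + 0.027) = 1.719/0.038 = 45.24 mg/L.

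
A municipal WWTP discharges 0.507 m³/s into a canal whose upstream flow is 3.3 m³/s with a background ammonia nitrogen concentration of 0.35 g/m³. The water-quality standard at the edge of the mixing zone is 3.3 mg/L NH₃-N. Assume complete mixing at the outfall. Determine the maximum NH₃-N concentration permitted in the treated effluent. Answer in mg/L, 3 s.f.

22.5 mg/L

Mass balance: 3.3·3.807 = 0.507·Cₑ + 3.3·0.35.
Cₑ = (12.56 − 1.155) / 0.507 = 22.5 mg/L.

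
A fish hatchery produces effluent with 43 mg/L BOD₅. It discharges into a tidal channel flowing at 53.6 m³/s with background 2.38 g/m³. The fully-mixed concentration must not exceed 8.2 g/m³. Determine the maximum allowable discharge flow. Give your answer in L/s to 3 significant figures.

Mass balance at complete mixing: C_std·(Q_w + Q_r) = Q_w·C_e + Q_r·C_b.
Rearranging, Q_w = Q_r·(C_std − C_b)/(C_e − C_std) = 53.6·(8.2 − 2.38) / (43 − 8.2) = 8.964 m³/s.
= 8964 L/s.

8960 L/s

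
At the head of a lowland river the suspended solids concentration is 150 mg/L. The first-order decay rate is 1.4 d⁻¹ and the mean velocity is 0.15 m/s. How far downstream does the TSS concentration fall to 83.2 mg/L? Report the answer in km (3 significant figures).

From C = C₀·e^(−kt), t = ln(C₀/C)/k = ln(150/83.2)/1.4 = 0.5894/1.4 = 0.421 d.
Distance = v·t = 0.15 m/s × 3.637e+04 s = 5456 m = 5.456 km.

5.46 km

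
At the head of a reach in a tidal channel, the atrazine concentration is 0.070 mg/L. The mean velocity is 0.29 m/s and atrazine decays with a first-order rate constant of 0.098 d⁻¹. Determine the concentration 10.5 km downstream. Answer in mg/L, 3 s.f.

Travel time t = 10.5 km / 0.29 m/s = 1.05e+04/0.29 = 3.621e+04 s = 0.4191 d.
First-order decay: C = 0.070·exp(−0.098·0.4191) = 0.070·0.9598 = 0.06718 mg/L.

0.0672 mg/L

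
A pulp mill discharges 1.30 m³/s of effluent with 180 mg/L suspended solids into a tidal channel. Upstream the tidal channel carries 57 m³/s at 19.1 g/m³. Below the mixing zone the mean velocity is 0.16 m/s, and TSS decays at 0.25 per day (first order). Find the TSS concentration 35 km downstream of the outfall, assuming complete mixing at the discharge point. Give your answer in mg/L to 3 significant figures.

12.0 mg/L

After complete mixing, C₀ = (1.3·180 + 57·19.1) / 58.3 = 22.69 mg/L.
Travel time t = 3.5e+04 m / 0.16 m/s = 2.188e+05 s = 2.532 d.
C = 22.69·exp(−0.25·2.532) = 22.69·0.531 = 12.05 mg/L.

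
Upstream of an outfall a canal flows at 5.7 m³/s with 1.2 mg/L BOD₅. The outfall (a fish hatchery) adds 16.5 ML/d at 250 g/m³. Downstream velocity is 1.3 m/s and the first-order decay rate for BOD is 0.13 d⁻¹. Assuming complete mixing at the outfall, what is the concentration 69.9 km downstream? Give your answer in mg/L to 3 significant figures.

8.55 mg/L

16.5 ML/d = 0.191 m³/s.
After complete mixing, C₀ = (0.191·250 + 5.7·1.2) / 5.891 = 9.266 mg/L.
Travel time t = 6.99e+04 m / 1.3 m/s = 5.377e+04 s = 0.6223 d.
C = 9.266·exp(−0.13·0.6223) = 9.266·0.9223 = 8.545 mg/L.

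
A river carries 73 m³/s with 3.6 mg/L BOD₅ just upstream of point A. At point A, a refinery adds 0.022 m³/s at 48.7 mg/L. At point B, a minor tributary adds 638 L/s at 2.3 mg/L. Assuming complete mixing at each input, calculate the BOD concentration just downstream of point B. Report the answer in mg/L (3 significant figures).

3.60 mg/L

After input A: C = (73·3.6 + 0.022·48.7) / 73.02 = 3.614 mg/L.
638 L/s = 0.638 m³/s.
After input B: C = (73.02·3.614 + 0.638·2.3) / 73.66 = 3.602 mg/L.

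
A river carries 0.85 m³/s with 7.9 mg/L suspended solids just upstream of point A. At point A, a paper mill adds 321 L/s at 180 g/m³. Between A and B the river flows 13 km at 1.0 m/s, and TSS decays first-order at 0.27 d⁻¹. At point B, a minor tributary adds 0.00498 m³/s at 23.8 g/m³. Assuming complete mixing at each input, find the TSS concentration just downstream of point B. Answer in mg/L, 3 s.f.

52.8 mg/L

321 L/s = 0.321 m³/s.
After input A: C = (0.85·7.9 + 0.321·180) / 1.171 = 55.08 mg/L.
Over the 13 km reach to input B (t = 1.3e+04 s = 0.1505 d), decay gives C = 55.08·exp(−0.27·0.1505) = 52.88 mg/L.
After input B: C = (1.171·52.88 + 0.00498·23.8) / 1.176 = 52.76 mg/L.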